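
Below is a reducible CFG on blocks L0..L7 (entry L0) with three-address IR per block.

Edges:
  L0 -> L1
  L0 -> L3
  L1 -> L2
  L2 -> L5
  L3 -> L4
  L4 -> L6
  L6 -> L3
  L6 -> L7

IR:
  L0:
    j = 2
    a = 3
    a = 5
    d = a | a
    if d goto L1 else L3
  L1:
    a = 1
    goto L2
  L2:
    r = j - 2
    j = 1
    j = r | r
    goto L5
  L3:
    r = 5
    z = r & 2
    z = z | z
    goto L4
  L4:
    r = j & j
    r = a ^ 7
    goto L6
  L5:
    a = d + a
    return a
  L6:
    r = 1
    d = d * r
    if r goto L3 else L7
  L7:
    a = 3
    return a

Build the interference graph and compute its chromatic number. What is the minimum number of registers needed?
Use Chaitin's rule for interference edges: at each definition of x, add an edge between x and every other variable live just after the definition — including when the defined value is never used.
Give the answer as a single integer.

Answer: 4

Derivation:
Block summaries:
  L0 def {a,d,j} use ∅
  L1 def {a} use ∅
  L2 def {j,r} use {j}
  L3 def {r,z} use ∅
  L4 def {r} use {a,j}
  L5 def {a} use {a,d}
  L6 def {d,r} use {d}
  L7 def {a} use ∅

Live sets:
  L0 li=∅ lo={a,d,j}
  L1 li={d,j} lo={a,d,j}
  L2 li={a,d,j} lo={a,d}
  L3 li={a,d,j} lo={a,d,j}
  L4 li={a,d,j} lo={a,d,j}
  L5 li={a,d} lo=∅
  L6 li={a,d,j} lo={a,d,j}
  L7 li=∅ lo=∅

Conflict graph:
  a: {d,j,r,z}
  d: {a,j,r,z}
  j: {a,d,r,z}
  r: {a,d,j}
  z: {a,d,j}

Registers:
  lower bound: {a,d,j,r} mutually conflict ⇒ χ ≥ 4
  4-colouring: R0={a}  R1={d}  R2={j}  R3={r,z}
  χ = 4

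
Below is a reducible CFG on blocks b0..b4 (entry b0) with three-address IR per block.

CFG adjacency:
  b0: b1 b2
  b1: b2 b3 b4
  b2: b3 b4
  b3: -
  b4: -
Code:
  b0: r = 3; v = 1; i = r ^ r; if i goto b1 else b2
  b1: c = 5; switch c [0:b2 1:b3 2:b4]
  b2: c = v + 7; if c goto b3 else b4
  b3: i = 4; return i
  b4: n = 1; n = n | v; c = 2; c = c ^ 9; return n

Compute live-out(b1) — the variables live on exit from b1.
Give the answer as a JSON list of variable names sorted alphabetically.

Block summaries:
  b0: def={i,r,v} ue=∅
  b1: def={c} ue=∅
  b2: def={c} ue={v}
  b3: def={i} ue=∅
  b4: def={c,n} ue={v}

Liveness:
  b0: in=∅ out={v}
  b1: in={v} out={v}
  b2: in={v} out={v}
  b3: in=∅ out=∅
  b4: in={v} out=∅

live-out(b1) = ["v"]

Answer: ["v"]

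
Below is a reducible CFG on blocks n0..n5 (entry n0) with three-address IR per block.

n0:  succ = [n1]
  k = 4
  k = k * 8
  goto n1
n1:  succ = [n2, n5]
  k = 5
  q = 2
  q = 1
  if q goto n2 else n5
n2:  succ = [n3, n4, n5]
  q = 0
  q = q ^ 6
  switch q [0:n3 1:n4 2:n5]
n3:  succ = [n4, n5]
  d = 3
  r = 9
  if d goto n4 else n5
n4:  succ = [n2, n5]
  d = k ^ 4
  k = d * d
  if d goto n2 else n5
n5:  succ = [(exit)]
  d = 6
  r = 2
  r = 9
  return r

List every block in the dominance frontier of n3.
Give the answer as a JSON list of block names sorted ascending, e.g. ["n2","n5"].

Answer: ["n4", "n5"]

Analysis:
idom tree: n1←n0 n2←n1 n3←n2 n4←n2 n5←n1
Dom∩ at merges:
  n2: preds {n1,n4}: {n0,n1} ∩ {n0,n1,n2,n4} = {n0,n1}; idom=n1
  n4: preds {n2,n3}: {n0,n1,n2} ∩ {n0,n1,n2,n3} = {n0,n1,n2}; idom=n2
  n5: preds {n1,n2,n3,n4}: {n0,n1} ∩ {n0,n1,n2} ∩ {n0,n1,n2,n3} ∩ {n0,n1,n2,n4} = {n0,n1}; idom=n1

DF walk-up:
  join n2 pred n1: · stop@n1
  join n2 pred n4: n4→n2 stop@n1
  join n4 pred n2: · stop@n2
  join n4 pred n3: n3 stop@n2
  join n5 pred n1: · stop@n1
  join n5 pred n2: n2 stop@n1
  join n5 pred n3: n3→n2 stop@n1
  join n5 pred n4: n4→n2 stop@n1
  DF(n0)=∅
  DF(n1)=∅
  DF(n2)={n2,n5}
  DF(n3)={n4,n5}
  DF(n4)={n2,n5}
  DF(n5)=∅

DF(n3) = ["n4", "n5"]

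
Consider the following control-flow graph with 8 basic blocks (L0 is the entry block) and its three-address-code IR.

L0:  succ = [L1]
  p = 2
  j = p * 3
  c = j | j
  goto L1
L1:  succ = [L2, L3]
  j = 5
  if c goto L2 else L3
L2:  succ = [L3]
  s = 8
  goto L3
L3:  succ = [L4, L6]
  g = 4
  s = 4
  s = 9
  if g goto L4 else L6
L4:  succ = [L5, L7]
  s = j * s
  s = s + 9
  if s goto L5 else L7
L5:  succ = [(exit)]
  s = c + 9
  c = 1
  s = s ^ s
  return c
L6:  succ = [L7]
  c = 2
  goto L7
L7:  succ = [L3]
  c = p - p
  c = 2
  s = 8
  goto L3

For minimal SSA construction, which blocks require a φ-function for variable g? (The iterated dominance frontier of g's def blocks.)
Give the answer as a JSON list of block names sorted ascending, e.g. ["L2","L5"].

Answer: ["L3"]

Derivation:
idom tree: L1←L0 L2←L1 L3←L1 L4←L3 L5←L4 L6←L3 L7←L3
Dom∩ at merges:
  L3: preds {L1,L2,L7}: {L0,L1} ∩ {L0,L1,L2} ∩ {L0,L1,L3,L7} = {L0,L1}; idom=L1
  L7: preds {L4,L6}: {L0,L1,L3,L4} ∩ {L0,L1,L3,L6} = {L0,L1,L3}; idom=L3

Frontier:
  join L3 pred L1: · stop@L1
  join L3 pred L2: L2 stop@L1
  join L3 pred L7: L7→L3 stop@L1
  join L7 pred L4: L4 stop@L3
  join L7 pred L6: L6 stop@L3
  DF(L0)=∅
  DF(L1)=∅
  DF(L2)={L3}
  DF(L3)={L3}
  DF(L4)={L7}
  DF(L5)=∅
  DF(L6)={L7}
  DF(L7)={L3}

φ for g: defs {L3}
  DF⁺ = {L3}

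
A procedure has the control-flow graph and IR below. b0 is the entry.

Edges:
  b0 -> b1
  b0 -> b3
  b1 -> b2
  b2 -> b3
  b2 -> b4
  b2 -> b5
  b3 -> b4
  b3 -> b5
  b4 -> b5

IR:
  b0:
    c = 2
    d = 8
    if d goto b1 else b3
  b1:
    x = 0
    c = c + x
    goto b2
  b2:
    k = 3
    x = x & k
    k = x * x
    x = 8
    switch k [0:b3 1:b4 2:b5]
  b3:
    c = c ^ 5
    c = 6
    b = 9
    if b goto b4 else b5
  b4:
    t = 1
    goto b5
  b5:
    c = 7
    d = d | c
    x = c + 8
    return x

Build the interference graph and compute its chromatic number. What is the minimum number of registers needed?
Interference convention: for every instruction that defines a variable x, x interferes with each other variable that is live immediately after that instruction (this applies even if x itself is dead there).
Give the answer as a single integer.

Answer: 4

Working:
Per-block:
  b0: {c,d} / ∅
  b1: {c,x} / {c}
  b2: {k,x} / {x}
  b3: {b,c} / {c}
  b4: {t} / ∅
  b5: {c,d,x} / {d}

Backward fixpoint:
  b0 li=∅ lo={c,d}
  b1 li={c,d} lo={c,d,x}
  b2 li={c,d,x} lo={c,d}
  b3 li={c,d} lo={d}
  b4 li={d} lo={d}
  b5 li={d} lo=∅

Interfere edges:
  b: {d}
  c: {d,k,x}
  d: {b,c,k,t,x}
  k: {c,d,x}
  t: {d}
  x: {c,d,k}

Chromatic number:
  clique {c,d,k,x} ⇒ need ≥ 4
  assign b→R1 c→R1 d→R0 k→R2 t→R1 x→R3 — no edge inside a register ⇒ χ ≤ 4
  χ = 4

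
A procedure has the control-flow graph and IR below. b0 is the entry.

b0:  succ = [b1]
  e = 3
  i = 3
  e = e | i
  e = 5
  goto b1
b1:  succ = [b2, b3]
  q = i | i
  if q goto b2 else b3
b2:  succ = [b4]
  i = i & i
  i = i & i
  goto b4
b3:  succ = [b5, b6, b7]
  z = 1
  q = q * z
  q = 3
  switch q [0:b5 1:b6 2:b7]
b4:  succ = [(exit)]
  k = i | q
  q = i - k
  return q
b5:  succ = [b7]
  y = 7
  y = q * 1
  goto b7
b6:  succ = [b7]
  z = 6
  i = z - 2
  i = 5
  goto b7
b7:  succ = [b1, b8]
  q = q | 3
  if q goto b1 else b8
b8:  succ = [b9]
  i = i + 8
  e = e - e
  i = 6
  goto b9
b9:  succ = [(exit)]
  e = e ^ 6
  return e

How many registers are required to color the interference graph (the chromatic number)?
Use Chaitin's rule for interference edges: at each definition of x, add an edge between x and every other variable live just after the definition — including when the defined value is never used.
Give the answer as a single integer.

Block summaries:
  b0: {e,i} / ∅
  b1: {q} / {i}
  b2: {i} / {i}
  b3: {q,z} / {q}
  b4: {k,q} / {i,q}
  b5: {y} / {q}
  b6: {i,z} / ∅
  b7: {q} / {q}
  b8: {e,i} / {e,i}
  b9: {e} / {e}

Liveness:
  b0 li=∅ lo={e,i}
  b1 li={e,i} lo={e,i,q}
  b2 li={i,q} lo={i,q}
  b3 li={e,i,q} lo={e,i,q}
  b4 li={i,q} lo=∅
  b5 li={e,i,q} lo={e,i,q}
  b6 li={e,q} lo={e,i,q}
  b7 li={e,i,q} lo={e,i}
  b8 li={e,i} lo={e}
  b9 li={e} lo=∅

Interference:
  e — {i,q,y,z}
  i — {e,k,q,y,z}
  k — {i}
  q — {e,i,y,z}
  y — {e,i,q}
  z — {e,i,q}

Colouring:
  {e,i,q,y} pairwise interfere (4-clique) ⇒ χ ≥ 4
  assign e→c1 i→c0 k→c1 q→c2 y→c3 z→c3 — no edge inside a register ⇒ χ ≤ 4
  χ = 4

Answer: 4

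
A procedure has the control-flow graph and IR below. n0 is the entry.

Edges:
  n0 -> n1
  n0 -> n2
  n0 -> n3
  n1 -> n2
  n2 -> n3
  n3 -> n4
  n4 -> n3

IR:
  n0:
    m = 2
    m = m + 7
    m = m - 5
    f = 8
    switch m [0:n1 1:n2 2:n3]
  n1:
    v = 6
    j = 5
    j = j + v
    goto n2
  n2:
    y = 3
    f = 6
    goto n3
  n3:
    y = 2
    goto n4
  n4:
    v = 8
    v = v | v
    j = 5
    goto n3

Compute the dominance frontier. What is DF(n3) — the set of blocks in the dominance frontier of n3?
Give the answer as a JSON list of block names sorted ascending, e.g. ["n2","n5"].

idom tree: n1←n0 n2←n0 n3←n0 n4←n3
Dom∩ at merges:
  n2: preds {n0,n1}: {n0} ∩ {n0,n1} = {n0}; idom=n0
  n3: preds {n0,n2,n4}: {n0} ∩ {n0,n2} ∩ {n0,n3,n4} = {n0}; idom=n0

DF derivation:
  n2←n0: walk · to n0
  n2←n1: walk n1 to n0
  n3←n0: walk · to n0
  n3←n2: walk n2 to n0
  n3←n4: walk n4→n3 to n0
  n0: DF=∅
  n1: DF={n2}
  n2: DF={n3}
  n3: DF={n3}
  n4: DF={n3}

DF(n3) = ["n3"]

Answer: ["n3"]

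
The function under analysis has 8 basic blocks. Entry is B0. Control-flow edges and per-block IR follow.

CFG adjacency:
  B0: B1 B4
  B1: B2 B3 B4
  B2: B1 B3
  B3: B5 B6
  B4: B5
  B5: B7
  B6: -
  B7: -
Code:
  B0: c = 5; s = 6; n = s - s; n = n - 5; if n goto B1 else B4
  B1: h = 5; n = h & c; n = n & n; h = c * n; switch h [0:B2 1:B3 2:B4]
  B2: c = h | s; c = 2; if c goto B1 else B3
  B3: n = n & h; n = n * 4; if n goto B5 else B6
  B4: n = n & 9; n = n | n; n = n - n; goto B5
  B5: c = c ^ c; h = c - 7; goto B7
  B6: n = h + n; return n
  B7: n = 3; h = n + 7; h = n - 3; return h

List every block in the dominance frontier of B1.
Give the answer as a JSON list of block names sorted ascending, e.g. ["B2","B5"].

idom tree: B1←B0 B2←B1 B3←B1 B4←B0 B5←B0 B6←B3 B7←B5
Dom at joins:
  B1: preds {B0,B2}: {B0} ∩ {B0,B1,B2} = {B0}; idom=B0
  B3: preds {B1,B2}: {B0,B1} ∩ {B0,B1,B2} = {B0,B1}; idom=B1
  B4: preds {B0,B1}: {B0} ∩ {B0,B1} = {B0}; idom=B0
  B5: preds {B3,B4}: {B0,B1,B3} ∩ {B0,B4} = {B0}; idom=B0

DF walk-up:
  join B1 pred B0: · stop@B0
  join B1 pred B2: B2→B1 stop@B0
  join B3 pred B1: · stop@B1
  join B3 pred B2: B2 stop@B1
  join B4 pred B0: · stop@B0
  join B4 pred B1: B1 stop@B0
  join B5 pred B3: B3→B1 stop@B0
  join B5 pred B4: B4 stop@B0
  B0: DF=∅
  B1: DF={B1,B4,B5}
  B2: DF={B1,B3}
  B3: DF={B5}
  B4: DF={B5}
  B5: DF=∅
  B6: DF=∅
  B7: DF=∅

DF(B1) = ["B1", "B4", "B5"]

Answer: ["B1", "B4", "B5"]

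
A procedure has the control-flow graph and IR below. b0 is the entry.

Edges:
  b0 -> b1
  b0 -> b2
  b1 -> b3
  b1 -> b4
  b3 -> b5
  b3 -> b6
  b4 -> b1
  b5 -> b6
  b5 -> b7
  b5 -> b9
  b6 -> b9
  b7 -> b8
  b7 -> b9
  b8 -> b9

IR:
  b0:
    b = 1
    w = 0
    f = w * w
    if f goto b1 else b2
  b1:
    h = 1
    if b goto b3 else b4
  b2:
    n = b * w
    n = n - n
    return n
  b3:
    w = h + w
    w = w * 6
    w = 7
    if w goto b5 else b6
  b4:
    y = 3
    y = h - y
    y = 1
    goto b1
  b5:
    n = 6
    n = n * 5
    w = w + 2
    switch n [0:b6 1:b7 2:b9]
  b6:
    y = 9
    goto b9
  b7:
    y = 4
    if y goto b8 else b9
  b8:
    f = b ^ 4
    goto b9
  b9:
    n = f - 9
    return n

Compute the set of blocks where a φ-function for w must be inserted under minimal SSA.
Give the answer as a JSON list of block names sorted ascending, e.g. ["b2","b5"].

Answer: ["b6", "b9"]

Working:
idom tree: b1←b0 b2←b0 b3←b1 b4←b1 b5←b3 b6←b3 b7←b5 b8←b7 b9←b3
Dom∩ at merges:
  b1: preds {b0,b4}: {b0} ∩ {b0,b1,b4} = {b0}; idom=b0
  b6: preds {b3,b5}: {b0,b1,b3} ∩ {b0,b1,b3,b5} = {b0,b1,b3}; idom=b3
  b9: preds {b5,b6,b7,b8}: {b0,b1,b3,b5} ∩ {b0,b1,b3,b6} ∩ {b0,b1,b3,b5,b7} ∩ {b0,b1,b3,b5,b7,b8} = {b0,b1,b3}; idom=b3

Frontier:
  b1←b0: walk · to b0
  b1←b4: walk b4→b1 to b0
  b6←b3: walk · to b3
  b6←b5: walk b5 to b3
  b9←b5: walk b5 to b3
  b9←b6: walk b6 to b3
  b9←b7: walk b7→b5 to b3
  b9←b8: walk b8→b7→b5 to b3
  b0: DF=∅
  b1: DF={b1}
  b2: DF=∅
  b3: DF=∅
  b4: DF={b1}
  b5: DF={b6,b9}
  b6: DF={b9}
  b7: DF={b9}
  b8: DF={b9}
  b9: DF=∅

φ for w: defs {b0,b3,b5}
  DF⁺ = {b6,b9}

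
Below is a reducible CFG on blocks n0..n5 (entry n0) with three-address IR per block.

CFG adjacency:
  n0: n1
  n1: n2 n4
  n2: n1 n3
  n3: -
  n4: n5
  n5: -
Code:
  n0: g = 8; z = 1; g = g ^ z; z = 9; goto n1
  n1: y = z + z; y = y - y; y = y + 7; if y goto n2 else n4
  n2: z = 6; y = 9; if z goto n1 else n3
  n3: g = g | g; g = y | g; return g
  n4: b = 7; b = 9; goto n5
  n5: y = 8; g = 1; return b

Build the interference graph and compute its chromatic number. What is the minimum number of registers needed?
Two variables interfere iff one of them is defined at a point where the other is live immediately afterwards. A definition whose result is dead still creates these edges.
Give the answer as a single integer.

Answer: 3

Derivation:
def/use:
  n0: def={g,z} ue=∅
  n1: def={y} ue={z}
  n2: def={y,z} ue=∅
  n3: def={g} ue={g,y}
  n4: def={b} ue=∅
  n5: def={g,y} ue={b}

Backward fixpoint:
  live n0: ∅→{g,z}
  live n1: {g,z}→{g}
  live n2: {g}→{g,y,z}
  live n3: {g,y}→∅
  live n4: ∅→{b}
  live n5: {b}→∅

Conflict graph:
  b: {g,y}
  g: {b,y,z}
  y: {b,g,z}
  z: {g,y}

Chromatic number:
  {b,g,y} pairwise interfere (3-clique) ⇒ χ ≥ 3
  3-colouring: r0={g}  r1={y}  r2={b,z}
  χ = 3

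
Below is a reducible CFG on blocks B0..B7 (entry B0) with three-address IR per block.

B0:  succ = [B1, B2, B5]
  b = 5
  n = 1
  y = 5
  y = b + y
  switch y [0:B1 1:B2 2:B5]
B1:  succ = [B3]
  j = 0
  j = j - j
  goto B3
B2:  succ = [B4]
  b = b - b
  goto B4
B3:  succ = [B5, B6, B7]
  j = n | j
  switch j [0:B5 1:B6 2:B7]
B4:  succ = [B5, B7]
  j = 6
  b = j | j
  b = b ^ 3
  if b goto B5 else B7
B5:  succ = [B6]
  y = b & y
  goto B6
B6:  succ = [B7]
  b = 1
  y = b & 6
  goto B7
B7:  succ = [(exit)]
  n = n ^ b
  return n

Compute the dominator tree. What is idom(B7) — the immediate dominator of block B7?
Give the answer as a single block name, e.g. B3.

idom tree: B1←B0 B2←B0 B3←B1 B4←B2 B5←B0 B6←B0 B7←B0
Dom at joins:
  B5: preds {B0,B3,B4}: {B0} ∩ {B0,B1,B3} ∩ {B0,B2,B4} = {B0}; idom=B0
  B6: preds {B3,B5}: {B0,B1,B3} ∩ {B0,B5} = {B0}; idom=B0
  B7: preds {B3,B4,B6}: {B0,B1,B3} ∩ {B0,B2,B4} ∩ {B0,B6} = {B0}; idom=B0

idom(B7) = B0

Answer: B0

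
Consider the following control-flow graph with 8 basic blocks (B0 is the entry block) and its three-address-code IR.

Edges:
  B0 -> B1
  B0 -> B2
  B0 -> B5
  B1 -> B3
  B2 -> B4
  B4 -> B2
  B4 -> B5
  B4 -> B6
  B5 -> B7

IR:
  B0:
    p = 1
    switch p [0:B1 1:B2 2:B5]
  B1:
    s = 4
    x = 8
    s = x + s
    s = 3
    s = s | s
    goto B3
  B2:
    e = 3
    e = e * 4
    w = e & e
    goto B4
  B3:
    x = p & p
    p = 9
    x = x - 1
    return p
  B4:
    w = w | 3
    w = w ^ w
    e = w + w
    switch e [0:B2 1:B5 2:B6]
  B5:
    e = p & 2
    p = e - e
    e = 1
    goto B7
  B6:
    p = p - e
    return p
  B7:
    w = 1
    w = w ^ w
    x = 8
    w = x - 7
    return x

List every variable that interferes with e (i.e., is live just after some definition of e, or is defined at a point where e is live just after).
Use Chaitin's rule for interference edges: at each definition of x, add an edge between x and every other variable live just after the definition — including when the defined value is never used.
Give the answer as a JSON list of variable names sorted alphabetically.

Answer: ["p"]

Derivation:
Per-block:
  B0: def={p} ue=∅
  B1: def={s,x} ue=∅
  B2: def={e,w} ue=∅
  B3: def={p,x} ue={p}
  B4: def={e,w} ue={w}
  B5: def={e,p} ue={p}
  B6: def={p} ue={e,p}
  B7: def={w,x} ue=∅

Live sets:
  B0: in=∅ out={p}
  B1: in={p} out={p}
  B2: in={p} out={p,w}
  B3: in={p} out=∅
  B4: in={p,w} out={e,p}
  B5: in={p} out=∅
  B6: in={e,p} out=∅
  B7: in=∅ out=∅

Conflict graph:
  e: {p}
  p: {e,s,w,x}
  s: {p,x}
  w: {p,x}
  x: {p,s,w}

N(e) = ["p"]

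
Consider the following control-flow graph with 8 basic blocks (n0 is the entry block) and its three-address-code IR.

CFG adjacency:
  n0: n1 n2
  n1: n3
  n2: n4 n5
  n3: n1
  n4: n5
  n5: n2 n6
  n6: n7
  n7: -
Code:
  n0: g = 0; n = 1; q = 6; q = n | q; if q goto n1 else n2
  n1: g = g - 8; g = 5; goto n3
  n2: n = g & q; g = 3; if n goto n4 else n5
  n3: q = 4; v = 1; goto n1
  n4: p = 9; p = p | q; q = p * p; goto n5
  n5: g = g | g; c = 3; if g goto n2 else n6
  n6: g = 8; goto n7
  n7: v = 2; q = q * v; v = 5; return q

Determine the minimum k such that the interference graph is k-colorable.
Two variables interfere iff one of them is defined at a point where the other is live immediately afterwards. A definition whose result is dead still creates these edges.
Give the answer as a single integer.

Per-block:
  n0: {g,n,q} / ∅
  n1: {g} / {g}
  n2: {g,n} / {g,q}
  n3: {q,v} / ∅
  n4: {p,q} / {q}
  n5: {c,g} / {g}
  n6: {g} / ∅
  n7: {q,v} / {q}

Backward fixpoint:
  n0: in=∅ out={g,q}
  n1: in={g} out={g}
  n2: in={g,q} out={g,q}
  n3: in={g} out={g}
  n4: in={g,q} out={g,q}
  n5: in={g,q} out={g,q}
  n6: in={q} out={q}
  n7: in={q} out=∅

Interference:
  c — {g,q}
  g — {c,n,p,q,v}
  n — {g,q}
  p — {g,q}
  q — {c,g,n,p,v}
  v — {g,q}

Chromatic number:
  lower bound: {c,g,q} mutually conflict ⇒ χ ≥ 3
  3-colouring: c0={g}  c1={q}  c2={c,n,p,v}
  χ = 3

Answer: 3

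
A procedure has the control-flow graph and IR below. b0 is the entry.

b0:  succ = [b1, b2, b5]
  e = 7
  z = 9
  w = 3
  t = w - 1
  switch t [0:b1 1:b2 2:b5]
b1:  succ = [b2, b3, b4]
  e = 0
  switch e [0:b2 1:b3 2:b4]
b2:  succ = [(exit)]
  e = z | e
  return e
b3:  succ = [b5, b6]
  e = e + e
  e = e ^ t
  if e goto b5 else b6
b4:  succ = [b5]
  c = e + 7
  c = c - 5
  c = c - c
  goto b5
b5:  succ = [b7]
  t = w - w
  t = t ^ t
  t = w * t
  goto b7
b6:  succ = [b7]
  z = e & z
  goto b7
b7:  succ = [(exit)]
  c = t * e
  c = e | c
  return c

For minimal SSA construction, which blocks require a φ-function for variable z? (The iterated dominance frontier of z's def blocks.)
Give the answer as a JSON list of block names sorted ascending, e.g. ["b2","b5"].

Answer: ["b7"]

Analysis:
idom tree: b1←b0 b2←b0 b3←b1 b4←b1 b5←b0 b6←b3 b7←b0
Dom∩ at merges:
  b2: preds {b0,b1}: {b0} ∩ {b0,b1} = {b0}; idom=b0
  b5: preds {b0,b3,b4}: {b0} ∩ {b0,b1,b3} ∩ {b0,b1,b4} = {b0}; idom=b0
  b7: preds {b5,b6}: {b0,b5} ∩ {b0,b1,b3,b6} = {b0}; idom=b0

Frontier:
  join b2 pred b0: · stop@b0
  join b2 pred b1: b1 stop@b0
  join b5 pred b0: · stop@b0
  join b5 pred b3: b3→b1 stop@b0
  join b5 pred b4: b4→b1 stop@b0
  join b7 pred b5: b5 stop@b0
  join b7 pred b6: b6→b3→b1 stop@b0
  b0 → ∅
  b1 → {b2,b5,b7}
  b2 → ∅
  b3 → {b5,b7}
  b4 → {b5}
  b5 → {b7}
  b6 → {b7}
  b7 → ∅

φ for z: defs {b0,b6}
  DF⁺ = {b7}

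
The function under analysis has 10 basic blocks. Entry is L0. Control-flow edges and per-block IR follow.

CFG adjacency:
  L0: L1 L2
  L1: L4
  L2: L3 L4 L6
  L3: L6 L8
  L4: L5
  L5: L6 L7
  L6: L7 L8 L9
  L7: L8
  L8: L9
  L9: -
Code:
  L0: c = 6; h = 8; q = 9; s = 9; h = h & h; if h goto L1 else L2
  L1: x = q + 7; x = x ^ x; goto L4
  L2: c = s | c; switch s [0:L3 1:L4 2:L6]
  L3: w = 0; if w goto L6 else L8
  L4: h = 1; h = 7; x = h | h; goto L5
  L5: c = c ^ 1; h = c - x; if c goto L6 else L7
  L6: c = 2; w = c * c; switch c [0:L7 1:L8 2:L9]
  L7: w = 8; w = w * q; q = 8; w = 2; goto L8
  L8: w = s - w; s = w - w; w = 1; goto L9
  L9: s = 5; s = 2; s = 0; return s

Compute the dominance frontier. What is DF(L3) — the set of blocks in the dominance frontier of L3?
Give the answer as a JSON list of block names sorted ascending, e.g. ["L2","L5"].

idom tree: L1←L0 L2←L0 L3←L2 L4←L0 L5←L4 L6←L0 L7←L0 L8←L0 L9←L0
Dom∩ at merges:
  L4: preds {L1,L2}: {L0,L1} ∩ {L0,L2} = {L0}; idom=L0
  L6: preds {L2,L3,L5}: {L0,L2} ∩ {L0,L2,L3} ∩ {L0,L4,L5} = {L0}; idom=L0
  L7: preds {L5,L6}: {L0,L4,L5} ∩ {L0,L6} = {L0}; idom=L0
  L8: preds {L3,L6,L7}: {L0,L2,L3} ∩ {L0,L6} ∩ {L0,L7} = {L0}; idom=L0
  L9: preds {L6,L8}: {L0,L6} ∩ {L0,L8} = {L0}; idom=L0

Frontier:
  L4←L1: walk L1 to L0
  L4←L2: walk L2 to L0
  L6←L2: walk L2 to L0
  L6←L3: walk L3→L2 to L0
  L6←L5: walk L5→L4 to L0
  L7←L5: walk L5→L4 to L0
  L7←L6: walk L6 to L0
  L8←L3: walk L3→L2 to L0
  L8←L6: walk L6 to L0
  L8←L7: walk L7 to L0
  L9←L6: walk L6 to L0
  L9←L8: walk L8 to L0
  DF(L0)=∅
  DF(L1)={L4}
  DF(L2)={L4,L6,L8}
  DF(L3)={L6,L8}
  DF(L4)={L6,L7}
  DF(L5)={L6,L7}
  DF(L6)={L7,L8,L9}
  DF(L7)={L8}
  DF(L8)={L9}
  DF(L9)=∅

DF(L3) = ["L6", "L8"]

Answer: ["L6", "L8"]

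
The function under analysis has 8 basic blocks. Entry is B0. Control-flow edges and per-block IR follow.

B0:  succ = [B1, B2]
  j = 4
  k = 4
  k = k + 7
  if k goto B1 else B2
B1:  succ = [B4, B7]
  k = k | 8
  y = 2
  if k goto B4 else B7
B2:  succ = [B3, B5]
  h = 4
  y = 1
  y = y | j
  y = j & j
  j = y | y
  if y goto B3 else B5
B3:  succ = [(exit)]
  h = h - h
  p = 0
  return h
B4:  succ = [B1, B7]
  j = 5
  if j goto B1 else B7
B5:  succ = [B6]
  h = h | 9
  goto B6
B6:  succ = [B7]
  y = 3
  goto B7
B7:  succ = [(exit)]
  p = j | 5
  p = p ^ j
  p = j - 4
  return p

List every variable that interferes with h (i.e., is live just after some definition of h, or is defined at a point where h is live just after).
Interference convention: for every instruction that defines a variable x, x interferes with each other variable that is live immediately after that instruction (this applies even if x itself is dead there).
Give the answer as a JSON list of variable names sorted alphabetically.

Answer: ["j", "p", "y"]

Analysis:
def/use:
  B0: {j,k} / ∅
  B1: {k,y} / {k}
  B2: {h,j,y} / {j}
  B3: {h,p} / {h}
  B4: {j} / ∅
  B5: {h} / {h}
  B6: {y} / ∅
  B7: {p} / {j}

Live sets:
  live B0: ∅→{j,k}
  live B1: {j,k}→{j,k}
  live B2: {j}→{h,j}
  live B3: {h}→∅
  live B4: {k}→{j,k}
  live B5: {h,j}→{j}
  live B6: {j}→{j}
  live B7: {j}→∅

Conflict graph:
  h: {j,p,y}
  j: {h,k,p,y}
  k: {j,y}
  p: {h,j}
  y: {h,j,k}

N(h) = ["j", "p", "y"]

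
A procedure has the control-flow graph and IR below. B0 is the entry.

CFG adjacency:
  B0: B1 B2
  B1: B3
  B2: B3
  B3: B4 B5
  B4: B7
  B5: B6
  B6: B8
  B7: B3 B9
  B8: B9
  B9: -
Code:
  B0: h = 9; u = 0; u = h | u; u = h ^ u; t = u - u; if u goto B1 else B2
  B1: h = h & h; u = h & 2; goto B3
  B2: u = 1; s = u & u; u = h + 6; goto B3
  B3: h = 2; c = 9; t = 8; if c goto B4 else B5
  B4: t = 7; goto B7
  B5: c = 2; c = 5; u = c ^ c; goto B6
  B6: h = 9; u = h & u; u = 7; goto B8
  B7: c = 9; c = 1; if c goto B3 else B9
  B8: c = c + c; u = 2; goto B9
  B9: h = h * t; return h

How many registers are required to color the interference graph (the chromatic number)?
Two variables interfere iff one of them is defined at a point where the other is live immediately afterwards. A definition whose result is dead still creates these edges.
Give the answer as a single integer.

def/use:
  B0 def {h,t,u} use ∅
  B1 def {h,u} use {h}
  B2 def {s,u} use {h}
  B3 def {c,h,t} use ∅
  B4 def {t} use ∅
  B5 def {c,u} use ∅
  B6 def {h,u} use {u}
  B7 def {c} use ∅
  B8 def {c,u} use {c}
  B9 def {h} use {h,t}

Liveness:
  B0: in=∅ out={h}
  B1: in={h} out=∅
  B2: in={h} out=∅
  B3: in=∅ out={h,t}
  B4: in={h} out={h,t}
  B5: in={t} out={c,t,u}
  B6: in={c,t,u} out={c,h,t}
  B7: in={h,t} out={h,t}
  B8: in={c,h,t} out={h,t}
  B9: in={h,t} out=∅

Conflict graph:
  c — {h,t,u}
  h — {c,s,t,u}
  s — {h}
  t — {c,h,u}
  u — {c,h,t}

Chromatic number:
  clique {c,h,t,u} ⇒ need ≥ 4
  assign c→c1 h→c0 s→c1 t→c2 u→c3 — no edge inside a register ⇒ χ ≤ 4
  χ = 4

Answer: 4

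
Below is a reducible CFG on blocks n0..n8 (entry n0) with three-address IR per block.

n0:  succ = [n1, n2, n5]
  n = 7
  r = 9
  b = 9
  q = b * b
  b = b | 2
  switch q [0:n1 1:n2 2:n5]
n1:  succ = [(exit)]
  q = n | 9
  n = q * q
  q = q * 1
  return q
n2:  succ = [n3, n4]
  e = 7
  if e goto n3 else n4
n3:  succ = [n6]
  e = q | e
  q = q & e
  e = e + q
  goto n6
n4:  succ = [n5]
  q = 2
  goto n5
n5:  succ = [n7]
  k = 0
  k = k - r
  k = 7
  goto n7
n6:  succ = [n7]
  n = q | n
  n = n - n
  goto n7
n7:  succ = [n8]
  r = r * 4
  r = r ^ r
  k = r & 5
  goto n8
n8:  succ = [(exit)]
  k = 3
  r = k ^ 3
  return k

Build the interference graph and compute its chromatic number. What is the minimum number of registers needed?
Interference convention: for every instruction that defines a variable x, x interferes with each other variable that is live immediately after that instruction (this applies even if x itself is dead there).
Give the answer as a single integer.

Per-block:
  n0 def {b,n,q,r} use ∅
  n1 def {n,q} use {n}
  n2 def {e} use ∅
  n3 def {e,q} use {e,q}
  n4 def {q} use ∅
  n5 def {k} use {r}
  n6 def {n} use {n,q}
  n7 def {k,r} use {r}
  n8 def {k,r} use ∅

Liveness:
  n0: in=∅ out={n,q,r}
  n1: in={n} out=∅
  n2: in={n,q,r} out={e,n,q,r}
  n3: in={e,n,q,r} out={n,q,r}
  n4: in={r} out={r}
  n5: in={r} out={r}
  n6: in={n,q,r} out={r}
  n7: in={r} out=∅
  n8: in=∅ out=∅

Interfere edges:
  b↔{n,q,r}
  e↔{n,q,r}
  k↔{r}
  n↔{b,e,q,r}
  q↔{b,e,n,r}
  r↔{b,e,k,n,q}

Registers:
  {b,n,q,r} pairwise interfere (4-clique) ⇒ χ ≥ 4
  4-colouring: r0={r}  r1={k,n}  r2={q}  r3={b,e}
  χ = 4

Answer: 4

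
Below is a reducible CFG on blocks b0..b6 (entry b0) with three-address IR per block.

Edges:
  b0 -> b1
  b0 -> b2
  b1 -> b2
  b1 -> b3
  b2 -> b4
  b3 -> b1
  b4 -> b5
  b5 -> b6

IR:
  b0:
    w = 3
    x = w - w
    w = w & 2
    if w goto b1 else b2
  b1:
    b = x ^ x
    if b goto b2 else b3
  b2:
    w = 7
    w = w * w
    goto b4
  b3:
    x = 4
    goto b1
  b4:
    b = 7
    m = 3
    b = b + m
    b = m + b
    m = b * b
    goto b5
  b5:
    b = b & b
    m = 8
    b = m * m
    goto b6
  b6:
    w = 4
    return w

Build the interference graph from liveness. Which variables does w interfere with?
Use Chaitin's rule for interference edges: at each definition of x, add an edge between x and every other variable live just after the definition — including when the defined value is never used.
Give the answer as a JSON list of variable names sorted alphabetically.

def/use:
  b0 def {w,x} use ∅
  b1 def {b} use {x}
  b2 def {w} use ∅
  b3 def {x} use ∅
  b4 def {b,m} use ∅
  b5 def {b,m} use {b}
  b6 def {w} use ∅

Backward fixpoint:
  b0: in=∅ out={x}
  b1: in={x} out=∅
  b2: in=∅ out=∅
  b3: in=∅ out={x}
  b4: in=∅ out={b}
  b5: in={b} out=∅
  b6: in=∅ out=∅

Interference:
  b: {m}
  m: {b}
  w: {x}
  x: {w}

N(w) = ["x"]

Answer: ["x"]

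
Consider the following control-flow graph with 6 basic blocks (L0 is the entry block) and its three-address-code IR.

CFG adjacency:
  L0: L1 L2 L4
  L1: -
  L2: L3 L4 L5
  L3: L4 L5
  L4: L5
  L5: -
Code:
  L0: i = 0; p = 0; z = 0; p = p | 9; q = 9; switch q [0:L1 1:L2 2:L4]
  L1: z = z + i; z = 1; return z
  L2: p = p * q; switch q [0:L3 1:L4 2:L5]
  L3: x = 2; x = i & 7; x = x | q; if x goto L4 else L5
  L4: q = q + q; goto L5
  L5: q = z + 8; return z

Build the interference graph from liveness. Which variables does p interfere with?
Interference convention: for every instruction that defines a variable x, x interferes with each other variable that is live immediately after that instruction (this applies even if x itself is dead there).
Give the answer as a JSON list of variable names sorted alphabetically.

Answer: ["i", "q", "z"]

Derivation:
Per-block:
  L0 def {i,p,q,z} use ∅
  L1 def {z} use {i,z}
  L2 def {p} use {p,q}
  L3 def {x} use {i,q}
  L4 def {q} use {q}
  L5 def {q} use {z}

Backward fixpoint:
  L0: in=∅ out={i,p,q,z}
  L1: in={i,z} out=∅
  L2: in={i,p,q,z} out={i,q,z}
  L3: in={i,q,z} out={q,z}
  L4: in={q,z} out={z}
  L5: in={z} out=∅

Conflict graph:
  i: {p,q,x,z}
  p: {i,q,z}
  q: {i,p,x,z}
  x: {i,q,z}
  z: {i,p,q,x}

N(p) = ["i", "q", "z"]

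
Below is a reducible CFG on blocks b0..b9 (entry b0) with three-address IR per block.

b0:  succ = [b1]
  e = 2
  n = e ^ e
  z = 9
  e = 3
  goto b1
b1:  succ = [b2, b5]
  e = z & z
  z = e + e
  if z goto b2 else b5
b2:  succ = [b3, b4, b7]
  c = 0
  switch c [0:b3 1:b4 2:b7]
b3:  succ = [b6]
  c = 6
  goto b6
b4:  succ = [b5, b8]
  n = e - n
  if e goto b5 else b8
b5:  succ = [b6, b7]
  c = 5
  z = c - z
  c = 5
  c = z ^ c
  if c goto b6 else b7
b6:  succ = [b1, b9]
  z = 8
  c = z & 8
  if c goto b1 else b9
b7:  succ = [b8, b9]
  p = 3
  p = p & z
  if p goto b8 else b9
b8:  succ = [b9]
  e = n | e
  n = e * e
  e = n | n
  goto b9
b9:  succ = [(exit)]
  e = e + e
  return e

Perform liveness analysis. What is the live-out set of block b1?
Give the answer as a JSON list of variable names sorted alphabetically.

Answer: ["e", "n", "z"]

Derivation:
Per-block:
  b0: def={e,n,z} ue=∅
  b1: def={e,z} ue={z}
  b2: def={c} ue=∅
  b3: def={c} ue=∅
  b4: def={n} ue={e,n}
  b5: def={c,z} ue={z}
  b6: def={c,z} ue=∅
  b7: def={p} ue={z}
  b8: def={e,n} ue={e,n}
  b9: def={e} ue={e}

Backward fixpoint:
  b0: in=∅ out={n,z}
  b1: in={n,z} out={e,n,z}
  b2: in={e,n,z} out={e,n,z}
  b3: in={e,n} out={e,n}
  b4: in={e,n,z} out={e,n,z}
  b5: in={e,n,z} out={e,n,z}
  b6: in={e,n} out={e,n,z}
  b7: in={e,n,z} out={e,n}
  b8: in={e,n} out={e}
  b9: in={e} out=∅

live-out(b1) = ["e", "n", "z"]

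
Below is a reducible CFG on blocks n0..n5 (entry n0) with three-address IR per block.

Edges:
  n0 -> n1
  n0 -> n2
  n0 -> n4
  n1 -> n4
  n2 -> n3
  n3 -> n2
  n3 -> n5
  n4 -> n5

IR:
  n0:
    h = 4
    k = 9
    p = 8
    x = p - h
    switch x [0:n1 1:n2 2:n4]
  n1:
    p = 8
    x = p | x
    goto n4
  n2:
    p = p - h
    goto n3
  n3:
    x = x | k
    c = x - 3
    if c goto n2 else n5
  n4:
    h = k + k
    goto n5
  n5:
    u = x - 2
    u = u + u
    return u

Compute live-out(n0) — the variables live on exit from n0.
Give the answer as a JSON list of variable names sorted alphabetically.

Per-block:
  n0: def={h,k,p,x} ue=∅
  n1: def={p,x} ue={x}
  n2: def={p} ue={h,p}
  n3: def={c,x} ue={k,x}
  n4: def={h} ue={k}
  n5: def={u} ue={x}

Liveness:
  live n0: ∅→{h,k,p,x}
  live n1: {k,x}→{k,x}
  live n2: {h,k,p,x}→{h,k,p,x}
  live n3: {h,k,p,x}→{h,k,p,x}
  live n4: {k,x}→{x}
  live n5: {x}→∅

live-out(n0) = ["h", "k", "p", "x"]

Answer: ["h", "k", "p", "x"]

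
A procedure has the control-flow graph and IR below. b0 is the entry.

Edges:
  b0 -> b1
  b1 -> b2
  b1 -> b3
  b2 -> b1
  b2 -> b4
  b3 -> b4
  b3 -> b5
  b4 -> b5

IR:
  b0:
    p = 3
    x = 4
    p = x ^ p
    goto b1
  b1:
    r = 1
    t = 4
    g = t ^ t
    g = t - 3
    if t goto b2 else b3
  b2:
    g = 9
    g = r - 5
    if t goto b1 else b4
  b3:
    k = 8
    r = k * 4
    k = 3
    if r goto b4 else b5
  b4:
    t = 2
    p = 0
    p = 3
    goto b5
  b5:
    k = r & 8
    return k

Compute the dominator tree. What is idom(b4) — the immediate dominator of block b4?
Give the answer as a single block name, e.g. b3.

Answer: b1

Derivation:
idom tree: b1←b0 b2←b1 b3←b1 b4←b1 b5←b1
Join-block Dom:
  b1: preds {b0,b2}: {b0} ∩ {b0,b1,b2} = {b0}; idom=b0
  b4: preds {b2,b3}: {b0,b1,b2} ∩ {b0,b1,b3} = {b0,b1}; idom=b1
  b5: preds {b3,b4}: {b0,b1,b3} ∩ {b0,b1,b4} = {b0,b1}; idom=b1

idom(b4) = b1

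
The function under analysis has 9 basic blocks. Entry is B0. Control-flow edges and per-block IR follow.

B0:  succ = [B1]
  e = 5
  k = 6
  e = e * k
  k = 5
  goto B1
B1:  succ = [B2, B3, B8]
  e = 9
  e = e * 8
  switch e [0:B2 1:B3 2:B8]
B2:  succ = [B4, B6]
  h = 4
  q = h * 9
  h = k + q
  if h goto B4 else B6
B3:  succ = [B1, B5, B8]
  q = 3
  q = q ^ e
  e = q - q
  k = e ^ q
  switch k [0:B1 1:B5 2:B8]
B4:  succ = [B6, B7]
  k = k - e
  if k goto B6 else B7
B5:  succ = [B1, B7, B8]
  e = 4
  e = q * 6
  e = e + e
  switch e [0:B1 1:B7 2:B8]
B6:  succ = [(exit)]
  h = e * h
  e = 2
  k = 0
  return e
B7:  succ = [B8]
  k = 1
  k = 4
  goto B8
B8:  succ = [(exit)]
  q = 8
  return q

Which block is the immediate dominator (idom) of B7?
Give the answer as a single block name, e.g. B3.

Answer: B1

Derivation:
idom tree: B1←B0 B2←B1 B3←B1 B4←B2 B5←B3 B6←B2 B7←B1 B8←B1
Dom∩ at merges:
  B1: preds {B0,B3,B5}: {B0} ∩ {B0,B1,B3} ∩ {B0,B1,B3,B5} = {B0}; idom=B0
  B6: preds {B2,B4}: {B0,B1,B2} ∩ {B0,B1,B2,B4} = {B0,B1,B2}; idom=B2
  B7: preds {B4,B5}: {B0,B1,B2,B4} ∩ {B0,B1,B3,B5} = {B0,B1}; idom=B1
  B8: preds {B1,B3,B5,B7}: {B0,B1} ∩ {B0,B1,B3} ∩ {B0,B1,B3,B5} ∩ {B0,B1,B7} = {B0,B1}; idom=B1

idom(B7) = B1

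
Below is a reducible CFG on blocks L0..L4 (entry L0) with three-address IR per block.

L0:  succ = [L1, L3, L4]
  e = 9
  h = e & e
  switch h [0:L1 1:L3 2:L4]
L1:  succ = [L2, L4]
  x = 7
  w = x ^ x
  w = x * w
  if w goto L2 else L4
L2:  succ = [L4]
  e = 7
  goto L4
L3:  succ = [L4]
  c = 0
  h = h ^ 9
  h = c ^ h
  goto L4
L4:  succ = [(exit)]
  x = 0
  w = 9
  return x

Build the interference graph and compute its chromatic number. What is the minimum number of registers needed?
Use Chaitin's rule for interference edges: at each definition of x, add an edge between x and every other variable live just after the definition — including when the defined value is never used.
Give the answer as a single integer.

Block summaries:
  L0: {e,h} / ∅
  L1: {w,x} / ∅
  L2: {e} / ∅
  L3: {c,h} / {h}
  L4: {w,x} / ∅

Liveness:
  L0: in=∅ out={h}
  L1: in=∅ out=∅
  L2: in=∅ out=∅
  L3: in={h} out=∅
  L4: in=∅ out=∅

Conflict graph:
  c: {h}
  e: ∅
  h: {c}
  w: {x}
  x: {w}

Chromatic number:
  lower bound: {c,h} mutually conflict ⇒ χ ≥ 2
  assign c→r0 e→r0 h→r1 w→r0 x→r1 — no edge inside a register ⇒ χ ≤ 2
  χ = 2

Answer: 2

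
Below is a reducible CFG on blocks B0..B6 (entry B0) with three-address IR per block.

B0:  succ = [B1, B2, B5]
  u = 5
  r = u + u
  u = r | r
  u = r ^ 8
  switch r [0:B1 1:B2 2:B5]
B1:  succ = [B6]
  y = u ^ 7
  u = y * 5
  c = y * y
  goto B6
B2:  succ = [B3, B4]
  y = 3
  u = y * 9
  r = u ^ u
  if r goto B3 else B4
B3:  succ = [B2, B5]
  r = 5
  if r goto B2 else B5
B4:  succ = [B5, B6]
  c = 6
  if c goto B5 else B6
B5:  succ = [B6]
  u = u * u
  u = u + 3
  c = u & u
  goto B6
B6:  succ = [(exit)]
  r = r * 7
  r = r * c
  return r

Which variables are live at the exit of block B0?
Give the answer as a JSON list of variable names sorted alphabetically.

Per-block:
  B0: {r,u} / ∅
  B1: {c,u,y} / {u}
  B2: {r,u,y} / ∅
  B3: {r} / ∅
  B4: {c} / ∅
  B5: {c,u} / {u}
  B6: {r} / {c,r}

Liveness:
  live B0: ∅→{r,u}
  live B1: {r,u}→{c,r}
  live B2: ∅→{r,u}
  live B3: {u}→{r,u}
  live B4: {r,u}→{c,r,u}
  live B5: {r,u}→{c,r}
  live B6: {c,r}→∅

live-out(B0) = ["r", "u"]

Answer: ["r", "u"]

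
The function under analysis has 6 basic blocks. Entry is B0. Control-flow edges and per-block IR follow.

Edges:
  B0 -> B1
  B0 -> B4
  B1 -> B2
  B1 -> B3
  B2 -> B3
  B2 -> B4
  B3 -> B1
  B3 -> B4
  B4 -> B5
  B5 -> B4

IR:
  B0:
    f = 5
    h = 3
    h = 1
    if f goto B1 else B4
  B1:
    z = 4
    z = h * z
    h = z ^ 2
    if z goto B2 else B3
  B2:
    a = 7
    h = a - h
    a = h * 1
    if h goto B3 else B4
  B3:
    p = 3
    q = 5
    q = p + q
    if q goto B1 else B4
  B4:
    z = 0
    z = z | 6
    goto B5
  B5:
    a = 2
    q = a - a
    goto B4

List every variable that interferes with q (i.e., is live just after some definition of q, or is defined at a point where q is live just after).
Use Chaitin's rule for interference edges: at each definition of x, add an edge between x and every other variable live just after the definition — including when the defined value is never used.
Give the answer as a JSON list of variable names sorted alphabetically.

Answer: ["h", "p"]

Working:
def/use:
  B0: def={f,h} ue=∅
  B1: def={h,z} ue={h}
  B2: def={a,h} ue={h}
  B3: def={p,q} ue=∅
  B4: def={z} ue=∅
  B5: def={a,q} ue=∅

Backward fixpoint:
  B0 li=∅ lo={h}
  B1 li={h} lo={h}
  B2 li={h} lo={h}
  B3 li={h} lo={h}
  B4 li=∅ lo=∅
  B5 li=∅ lo=∅

Interfere edges:
  a↔{h}
  f↔{h}
  h↔{a,f,p,q,z}
  p↔{h,q}
  q↔{h,p}
  z↔{h}

N(q) = ["h", "p"]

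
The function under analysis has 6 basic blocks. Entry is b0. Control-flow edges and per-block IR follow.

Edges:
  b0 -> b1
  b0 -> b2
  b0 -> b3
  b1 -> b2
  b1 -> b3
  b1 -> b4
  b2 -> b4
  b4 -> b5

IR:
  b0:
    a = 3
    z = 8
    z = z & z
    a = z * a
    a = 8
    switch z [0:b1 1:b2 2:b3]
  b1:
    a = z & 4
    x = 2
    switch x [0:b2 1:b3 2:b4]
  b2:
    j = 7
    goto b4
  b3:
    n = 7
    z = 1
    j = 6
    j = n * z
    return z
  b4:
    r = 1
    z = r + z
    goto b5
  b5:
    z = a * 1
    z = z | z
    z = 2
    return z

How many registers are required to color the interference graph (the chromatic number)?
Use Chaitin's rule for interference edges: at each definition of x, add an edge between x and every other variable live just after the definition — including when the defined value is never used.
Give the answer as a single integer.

Per-block:
  b0: def={a,z} ue=∅
  b1: def={a,x} ue={z}
  b2: def={j} ue=∅
  b3: def={j,n,z} ue=∅
  b4: def={r,z} ue={z}
  b5: def={z} ue={a}

Liveness:
  b0: in=∅ out={a,z}
  b1: in={z} out={a,z}
  b2: in={a,z} out={a,z}
  b3: in=∅ out=∅
  b4: in={a,z} out={a}
  b5: in={a} out=∅

Interference:
  a: {j,r,x,z}
  j: {a,n,z}
  n: {j,z}
  r: {a,z}
  x: {a,z}
  z: {a,j,n,r,x}

Colouring:
  lower bound: {a,j,z} mutually conflict ⇒ χ ≥ 3
  3-colouring: R0={z}  R1={a,n}  R2={j,r,x}
  χ = 3

Answer: 3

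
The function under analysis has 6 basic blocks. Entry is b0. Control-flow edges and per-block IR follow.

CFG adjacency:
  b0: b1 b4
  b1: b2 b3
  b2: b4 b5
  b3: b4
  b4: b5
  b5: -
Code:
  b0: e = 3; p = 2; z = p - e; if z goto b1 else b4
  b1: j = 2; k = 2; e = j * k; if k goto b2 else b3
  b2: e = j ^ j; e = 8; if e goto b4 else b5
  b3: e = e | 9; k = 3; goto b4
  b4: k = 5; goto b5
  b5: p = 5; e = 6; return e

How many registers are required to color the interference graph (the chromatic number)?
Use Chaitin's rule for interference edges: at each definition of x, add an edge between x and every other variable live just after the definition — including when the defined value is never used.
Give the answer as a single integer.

Answer: 3

Derivation:
Per-block:
  b0 def {e,p,z} use ∅
  b1 def {e,j,k} use ∅
  b2 def {e} use {j}
  b3 def {e,k} use {e}
  b4 def {k} use ∅
  b5 def {e,p} use ∅

Live sets:
  b0: in=∅ out=∅
  b1: in=∅ out={e,j}
  b2: in={j} out=∅
  b3: in={e} out=∅
  b4: in=∅ out=∅
  b5: in=∅ out=∅

Interfere edges:
  e — {j,k,p}
  j — {e,k}
  k — {e,j}
  p — {e}
  z — ∅

Registers:
  lower bound: {e,j,k} mutually conflict ⇒ χ ≥ 3
  assign e→R0 j→R1 k→R2 p→R1 z→R0 — no edge inside a register ⇒ χ ≤ 3
  χ = 3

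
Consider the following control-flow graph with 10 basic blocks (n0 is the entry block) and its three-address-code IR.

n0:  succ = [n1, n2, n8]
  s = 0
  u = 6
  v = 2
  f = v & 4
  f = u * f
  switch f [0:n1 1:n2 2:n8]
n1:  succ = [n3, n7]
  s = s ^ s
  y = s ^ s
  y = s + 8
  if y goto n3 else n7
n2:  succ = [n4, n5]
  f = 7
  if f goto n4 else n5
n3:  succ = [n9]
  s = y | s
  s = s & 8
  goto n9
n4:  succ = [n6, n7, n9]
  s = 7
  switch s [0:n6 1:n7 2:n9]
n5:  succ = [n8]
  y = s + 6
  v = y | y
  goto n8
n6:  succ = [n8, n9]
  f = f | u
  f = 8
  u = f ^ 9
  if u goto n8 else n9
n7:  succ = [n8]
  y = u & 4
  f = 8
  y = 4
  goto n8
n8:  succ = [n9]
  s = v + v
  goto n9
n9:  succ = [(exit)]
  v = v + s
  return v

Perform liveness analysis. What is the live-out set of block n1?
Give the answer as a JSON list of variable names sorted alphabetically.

Block summaries:
  n0: def={f,s,u,v} ue=∅
  n1: def={s,y} ue={s}
  n2: def={f} ue=∅
  n3: def={s} ue={s,y}
  n4: def={s} ue=∅
  n5: def={v,y} ue={s}
  n6: def={f,u} ue={f,u}
  n7: def={f,y} ue={u}
  n8: def={s} ue={v}
  n9: def={v} ue={s,v}

Backward fixpoint:
  n0: in=∅ out={s,u,v}
  n1: in={s,u,v} out={s,u,v,y}
  n2: in={s,u,v} out={f,s,u,v}
  n3: in={s,v,y} out={s,v}
  n4: in={f,u,v} out={f,s,u,v}
  n5: in={s} out={v}
  n6: in={f,s,u,v} out={s,v}
  n7: in={u,v} out={v}
  n8: in={v} out={s,v}
  n9: in={s,v} out=∅

live-out(n1) = ["s", "u", "v", "y"]

Answer: ["s", "u", "v", "y"]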